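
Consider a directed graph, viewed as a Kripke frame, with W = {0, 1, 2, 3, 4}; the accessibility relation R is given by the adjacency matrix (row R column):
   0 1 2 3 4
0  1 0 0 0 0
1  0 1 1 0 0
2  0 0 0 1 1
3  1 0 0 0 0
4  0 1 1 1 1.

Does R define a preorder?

Reflexive: no — 2 is not related to itself.
Transitive: no — 1 R 2 and 2 R 3, but not 1 R 3.
So R is not a preorder.

No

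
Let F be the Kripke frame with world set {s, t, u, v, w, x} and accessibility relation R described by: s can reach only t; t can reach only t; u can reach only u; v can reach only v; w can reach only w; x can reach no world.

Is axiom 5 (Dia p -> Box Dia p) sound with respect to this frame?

Axiom 5 corresponds to the accessibility relation being Euclidean.
Euclidean: yes — any two successors of a common world are R-related.

Yes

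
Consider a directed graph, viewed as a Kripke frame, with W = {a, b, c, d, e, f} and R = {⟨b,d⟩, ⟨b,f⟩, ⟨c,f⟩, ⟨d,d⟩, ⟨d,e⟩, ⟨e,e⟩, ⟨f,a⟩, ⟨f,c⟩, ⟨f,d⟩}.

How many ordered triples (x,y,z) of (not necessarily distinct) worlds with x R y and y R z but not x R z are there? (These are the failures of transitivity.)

Enumerating: (b,d,e), (b,f,a), (b,f,c), (c,f,a), (c,f,c), (c,f,d), (f,c,f), (f,d,e).

8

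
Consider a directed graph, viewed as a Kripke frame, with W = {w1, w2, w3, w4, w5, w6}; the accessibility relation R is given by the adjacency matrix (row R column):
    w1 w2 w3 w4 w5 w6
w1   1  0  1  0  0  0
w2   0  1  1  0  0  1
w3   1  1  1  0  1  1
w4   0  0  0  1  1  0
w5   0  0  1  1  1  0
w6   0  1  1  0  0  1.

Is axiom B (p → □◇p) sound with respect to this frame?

Yes

Axiom B corresponds to the accessibility relation being symmetric.
Symmetric: yes — every pair in R has its reverse in R.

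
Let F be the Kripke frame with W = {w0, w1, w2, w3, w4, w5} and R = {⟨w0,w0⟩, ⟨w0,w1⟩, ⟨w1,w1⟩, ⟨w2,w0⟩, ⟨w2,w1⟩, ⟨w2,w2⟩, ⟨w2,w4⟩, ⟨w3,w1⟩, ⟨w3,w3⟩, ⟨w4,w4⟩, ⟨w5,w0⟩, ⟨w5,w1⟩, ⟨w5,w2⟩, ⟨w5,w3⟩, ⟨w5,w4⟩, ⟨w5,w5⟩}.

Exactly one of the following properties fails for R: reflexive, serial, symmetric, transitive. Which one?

symmetric

Reflexive: yes — every world is R-related to itself.
Serial: yes — every world has a successor (e.g. w0 R w0).
Symmetric: no — w0 R w1 but not w1 R w0.
Transitive: yes — every two-step R-path is closed by a direct edge.
Only symmetric fails.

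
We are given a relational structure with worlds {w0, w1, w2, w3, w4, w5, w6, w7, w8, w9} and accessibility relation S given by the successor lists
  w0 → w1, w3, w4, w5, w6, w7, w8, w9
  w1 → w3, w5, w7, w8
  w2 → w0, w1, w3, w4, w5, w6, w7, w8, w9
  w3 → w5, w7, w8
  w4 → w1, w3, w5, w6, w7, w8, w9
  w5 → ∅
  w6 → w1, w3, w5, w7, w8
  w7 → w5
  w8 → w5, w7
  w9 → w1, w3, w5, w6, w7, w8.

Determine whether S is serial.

No

Serial: no — w5 has no S-successor.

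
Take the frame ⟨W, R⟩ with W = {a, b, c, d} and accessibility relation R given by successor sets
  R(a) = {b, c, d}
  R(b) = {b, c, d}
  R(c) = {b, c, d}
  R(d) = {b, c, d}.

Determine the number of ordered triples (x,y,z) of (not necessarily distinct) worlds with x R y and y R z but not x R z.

R is transitive; there are no such tuples.

0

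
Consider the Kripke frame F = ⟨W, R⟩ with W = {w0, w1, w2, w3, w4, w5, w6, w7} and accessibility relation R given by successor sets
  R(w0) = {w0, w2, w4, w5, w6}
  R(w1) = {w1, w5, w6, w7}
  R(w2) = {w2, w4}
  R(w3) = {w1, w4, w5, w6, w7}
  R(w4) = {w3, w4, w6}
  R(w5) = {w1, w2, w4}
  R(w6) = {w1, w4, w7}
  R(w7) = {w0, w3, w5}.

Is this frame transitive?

No

Transitive: no — w0 R w4 and w4 R w3, but not w0 R w3.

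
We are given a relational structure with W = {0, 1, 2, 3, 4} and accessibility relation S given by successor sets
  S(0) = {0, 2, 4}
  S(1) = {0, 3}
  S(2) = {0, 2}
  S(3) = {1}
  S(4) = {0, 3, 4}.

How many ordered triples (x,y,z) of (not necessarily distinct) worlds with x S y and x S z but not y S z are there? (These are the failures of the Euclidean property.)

Enumerating: (0,2,4), (0,4,2), (1,0,3), (1,3,0), (1,3,3), (3,1,1), (4,0,3), (4,3,0), (4,3,3), (4,3,4).

10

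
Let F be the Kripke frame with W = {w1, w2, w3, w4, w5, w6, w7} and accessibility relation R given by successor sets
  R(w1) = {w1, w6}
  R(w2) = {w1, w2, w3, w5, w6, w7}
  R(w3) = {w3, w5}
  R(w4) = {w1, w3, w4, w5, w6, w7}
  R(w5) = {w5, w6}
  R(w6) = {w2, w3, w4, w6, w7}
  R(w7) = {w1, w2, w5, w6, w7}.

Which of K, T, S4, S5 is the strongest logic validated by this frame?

T

Reflexive (axiom T): yes — every world is R-related to itself.
Transitive (axiom 4): no — w1 R w6 and w6 R w2, but not w1 R w2.
Euclidean (axiom 5): no — w2 R w1 and w2 R w3, but not w1 R w3.
So F validates K, T; S4 would additionally require R to be transitive. The strongest is T.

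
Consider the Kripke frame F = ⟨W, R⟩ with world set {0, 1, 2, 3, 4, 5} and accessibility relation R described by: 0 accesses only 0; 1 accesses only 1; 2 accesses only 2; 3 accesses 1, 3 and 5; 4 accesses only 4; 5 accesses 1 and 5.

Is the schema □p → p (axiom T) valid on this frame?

Axiom T corresponds to the accessibility relation being reflexive.
Reflexive: yes — every world is R-related to itself.

Yes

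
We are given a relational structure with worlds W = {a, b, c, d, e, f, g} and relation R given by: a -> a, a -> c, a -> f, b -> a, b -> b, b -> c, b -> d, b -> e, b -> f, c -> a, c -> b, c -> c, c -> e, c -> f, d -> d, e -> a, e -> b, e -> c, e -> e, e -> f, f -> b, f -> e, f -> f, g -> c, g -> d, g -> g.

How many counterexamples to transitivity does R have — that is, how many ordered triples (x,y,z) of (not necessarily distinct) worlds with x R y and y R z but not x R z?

Enumerating: (a,c,b), (a,c,e), (a,f,b), (a,f,e), (c,b,d), (e,b,d), (f,b,a), (f,b,c), (f,b,d), (f,e,a), (f,e,c), (g,c,a), (g,c,b), (g,c,e), (g,c,f).

15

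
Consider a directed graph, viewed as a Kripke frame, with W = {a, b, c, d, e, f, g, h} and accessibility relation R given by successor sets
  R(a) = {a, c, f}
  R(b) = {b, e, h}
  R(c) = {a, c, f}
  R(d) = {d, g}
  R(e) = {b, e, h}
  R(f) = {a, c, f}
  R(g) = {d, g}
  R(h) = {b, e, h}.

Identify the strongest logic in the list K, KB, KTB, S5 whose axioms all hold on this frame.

Symmetric (axiom B): yes — every pair in R has its reverse in R.
Reflexive (axiom T): yes — every world is R-related to itself.
Euclidean (axiom 5): yes — any two successors of a common world are R-related.
So F validates K, KB, KTB, S5. The strongest is S5.

S5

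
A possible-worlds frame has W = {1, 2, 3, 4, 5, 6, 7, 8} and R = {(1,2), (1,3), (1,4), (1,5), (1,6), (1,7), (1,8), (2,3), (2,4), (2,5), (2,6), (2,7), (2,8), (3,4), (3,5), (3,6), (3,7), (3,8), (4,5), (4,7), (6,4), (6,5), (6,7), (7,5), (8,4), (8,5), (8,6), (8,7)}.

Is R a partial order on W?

Reflexive: no — 1 is not related to itself.
Transitive: yes — every two-step R-path is closed by a direct edge.
Antisymmetric: yes — no distinct pair is related both ways.
So R is not a partial order.

No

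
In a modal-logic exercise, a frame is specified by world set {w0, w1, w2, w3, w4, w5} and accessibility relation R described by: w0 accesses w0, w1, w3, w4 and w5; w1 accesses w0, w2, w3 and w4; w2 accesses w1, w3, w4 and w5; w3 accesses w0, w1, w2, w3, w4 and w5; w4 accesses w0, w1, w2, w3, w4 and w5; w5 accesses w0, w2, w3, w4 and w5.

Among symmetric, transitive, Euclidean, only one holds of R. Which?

Symmetric: yes — every pair in R has its reverse in R.
Transitive: no — w0 R w1 and w1 R w2, but not w0 R w2.
Euclidean: no — w0 R w1 and w0 R w5, but not w1 R w5.
Only symmetric holds.

symmetric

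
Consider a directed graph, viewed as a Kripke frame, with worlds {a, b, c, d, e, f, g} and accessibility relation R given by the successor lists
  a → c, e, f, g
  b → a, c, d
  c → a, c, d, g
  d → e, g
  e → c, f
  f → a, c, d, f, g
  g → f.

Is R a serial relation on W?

Serial: yes — every world has a successor (e.g. a R c).

Yes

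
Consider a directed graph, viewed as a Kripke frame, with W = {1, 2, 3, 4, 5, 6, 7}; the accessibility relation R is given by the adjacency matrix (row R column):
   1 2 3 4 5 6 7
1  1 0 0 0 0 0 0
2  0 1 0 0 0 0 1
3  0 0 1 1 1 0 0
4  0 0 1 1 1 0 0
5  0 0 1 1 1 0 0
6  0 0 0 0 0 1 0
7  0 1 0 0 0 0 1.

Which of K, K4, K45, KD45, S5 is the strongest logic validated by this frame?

S5

Transitive (axiom 4): yes — every two-step R-path is closed by a direct edge.
Euclidean (axiom 5): yes — any two successors of a common world are R-related.
Serial (axiom D): yes — every world has a successor (e.g. 1 R 1).
Reflexive (axiom T): yes — every world is R-related to itself.
So F validates K, K4, K45, KD45, S5. The strongest is S5.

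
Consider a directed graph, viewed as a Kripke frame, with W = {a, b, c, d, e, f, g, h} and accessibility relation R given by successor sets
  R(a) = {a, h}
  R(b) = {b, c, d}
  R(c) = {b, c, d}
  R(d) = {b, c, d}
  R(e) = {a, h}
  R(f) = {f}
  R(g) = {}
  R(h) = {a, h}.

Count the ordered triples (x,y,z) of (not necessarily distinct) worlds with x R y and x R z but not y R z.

R is Euclidean; there are no such tuples.

0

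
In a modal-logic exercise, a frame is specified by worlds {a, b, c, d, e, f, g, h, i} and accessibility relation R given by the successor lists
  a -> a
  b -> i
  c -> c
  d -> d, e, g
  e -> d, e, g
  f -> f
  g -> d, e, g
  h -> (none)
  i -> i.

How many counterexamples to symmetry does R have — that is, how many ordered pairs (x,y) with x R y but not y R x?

Enumerating: (b,i).

1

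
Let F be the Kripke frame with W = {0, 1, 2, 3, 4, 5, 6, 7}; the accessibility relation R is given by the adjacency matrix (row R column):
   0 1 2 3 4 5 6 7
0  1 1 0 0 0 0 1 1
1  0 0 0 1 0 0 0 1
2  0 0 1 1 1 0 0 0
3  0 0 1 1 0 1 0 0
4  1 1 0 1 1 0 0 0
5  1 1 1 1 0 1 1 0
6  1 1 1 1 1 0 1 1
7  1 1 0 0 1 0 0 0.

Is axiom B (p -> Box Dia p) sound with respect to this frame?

No

By correspondence theory, B is valid on a frame iff R is symmetric.
Symmetric: no — 0 R 1 but not 1 R 0.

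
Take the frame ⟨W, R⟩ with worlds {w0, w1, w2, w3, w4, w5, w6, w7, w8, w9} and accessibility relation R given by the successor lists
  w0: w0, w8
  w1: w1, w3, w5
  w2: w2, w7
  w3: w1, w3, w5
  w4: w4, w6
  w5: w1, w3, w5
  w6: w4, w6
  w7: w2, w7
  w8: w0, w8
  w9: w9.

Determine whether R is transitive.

Transitive: yes — every two-step R-path is closed by a direct edge.

Yes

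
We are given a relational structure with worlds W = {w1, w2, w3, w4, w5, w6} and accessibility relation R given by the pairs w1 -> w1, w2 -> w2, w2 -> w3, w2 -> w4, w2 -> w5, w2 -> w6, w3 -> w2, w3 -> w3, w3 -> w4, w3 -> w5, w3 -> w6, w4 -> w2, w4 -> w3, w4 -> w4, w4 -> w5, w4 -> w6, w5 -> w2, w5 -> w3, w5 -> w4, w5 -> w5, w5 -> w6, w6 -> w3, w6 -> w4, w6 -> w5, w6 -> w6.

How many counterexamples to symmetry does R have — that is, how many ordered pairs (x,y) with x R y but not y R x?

1

Enumerating: (w2,w6).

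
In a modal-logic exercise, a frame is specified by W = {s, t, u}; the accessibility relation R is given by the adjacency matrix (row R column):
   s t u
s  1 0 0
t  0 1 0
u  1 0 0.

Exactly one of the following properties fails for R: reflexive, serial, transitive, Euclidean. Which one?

Reflexive: no — u is not related to itself.
Serial: yes — every world has a successor (e.g. s R s).
Transitive: yes — every two-step R-path is closed by a direct edge.
Euclidean: yes — any two successors of a common world are R-related.
Only reflexive fails.

reflexive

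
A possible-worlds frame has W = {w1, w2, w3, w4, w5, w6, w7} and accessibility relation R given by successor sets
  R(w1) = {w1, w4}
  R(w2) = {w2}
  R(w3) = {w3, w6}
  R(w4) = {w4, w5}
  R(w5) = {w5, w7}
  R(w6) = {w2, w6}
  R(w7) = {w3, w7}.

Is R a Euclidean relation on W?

Euclidean: no — w1 R w4 and w1 R w1, but not w4 R w1.

No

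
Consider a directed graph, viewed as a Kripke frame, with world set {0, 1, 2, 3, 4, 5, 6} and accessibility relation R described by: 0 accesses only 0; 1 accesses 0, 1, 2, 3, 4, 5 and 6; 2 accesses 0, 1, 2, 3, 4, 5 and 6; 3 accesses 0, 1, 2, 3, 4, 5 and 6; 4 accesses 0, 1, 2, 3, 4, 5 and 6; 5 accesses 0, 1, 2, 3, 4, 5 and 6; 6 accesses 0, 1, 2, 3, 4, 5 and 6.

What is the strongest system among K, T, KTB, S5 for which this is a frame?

Reflexive (axiom T): yes — every world is R-related to itself.
Symmetric (axiom B): no — 1 R 0 but not 0 R 1.
Euclidean (axiom 5): no — 1 R 0 and 1 R 2, but not 0 R 2.
So F validates K, T; KTB would additionally require R to be symmetric. The strongest is T.

T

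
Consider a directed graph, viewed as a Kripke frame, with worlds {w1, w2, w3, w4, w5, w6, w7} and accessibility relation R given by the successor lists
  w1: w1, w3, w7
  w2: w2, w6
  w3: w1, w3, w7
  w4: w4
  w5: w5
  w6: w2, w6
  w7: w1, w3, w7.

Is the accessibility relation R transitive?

Yes

Transitive: yes — every two-step R-path is closed by a direct edge.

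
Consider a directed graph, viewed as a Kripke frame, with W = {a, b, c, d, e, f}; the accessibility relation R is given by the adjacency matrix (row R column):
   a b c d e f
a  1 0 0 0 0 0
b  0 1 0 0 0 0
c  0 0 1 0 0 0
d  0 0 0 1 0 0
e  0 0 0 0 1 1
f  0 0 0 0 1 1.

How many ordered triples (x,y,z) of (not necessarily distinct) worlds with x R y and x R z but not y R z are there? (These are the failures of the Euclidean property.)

0

R is Euclidean; there are no such tuples.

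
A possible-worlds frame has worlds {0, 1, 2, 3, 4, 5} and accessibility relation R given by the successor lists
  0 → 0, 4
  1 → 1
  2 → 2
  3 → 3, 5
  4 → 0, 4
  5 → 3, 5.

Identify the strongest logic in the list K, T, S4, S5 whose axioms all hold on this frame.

Reflexive (axiom T): yes — every world is R-related to itself.
Transitive (axiom 4): yes — every two-step R-path is closed by a direct edge.
Euclidean (axiom 5): yes — any two successors of a common world are R-related.
So F validates K, T, S4, S5. The strongest is S5.

S5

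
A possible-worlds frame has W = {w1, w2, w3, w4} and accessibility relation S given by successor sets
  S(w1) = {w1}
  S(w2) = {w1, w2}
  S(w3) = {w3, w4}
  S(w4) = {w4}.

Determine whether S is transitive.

Transitive: yes — every two-step S-path is closed by a direct edge.

Yes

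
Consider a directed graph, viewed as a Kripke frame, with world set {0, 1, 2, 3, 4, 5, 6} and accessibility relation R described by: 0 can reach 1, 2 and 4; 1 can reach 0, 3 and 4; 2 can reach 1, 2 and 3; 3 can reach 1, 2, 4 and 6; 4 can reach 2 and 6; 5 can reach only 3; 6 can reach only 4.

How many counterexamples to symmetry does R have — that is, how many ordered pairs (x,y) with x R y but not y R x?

8

Enumerating: (0,2), (0,4), (1,4), (2,1), (3,4), (3,6), (4,2), (5,3).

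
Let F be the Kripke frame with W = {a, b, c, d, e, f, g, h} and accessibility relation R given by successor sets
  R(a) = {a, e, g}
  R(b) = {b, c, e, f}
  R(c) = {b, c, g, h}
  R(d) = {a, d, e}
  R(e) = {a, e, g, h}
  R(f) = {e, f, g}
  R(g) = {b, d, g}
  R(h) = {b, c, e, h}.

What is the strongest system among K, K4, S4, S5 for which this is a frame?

Transitive (axiom 4): no — a R e and e R h, but not a R h.
Reflexive (axiom T): yes — every world is R-related to itself.
Euclidean (axiom 5): no — a R g and a R e, but not g R e.
So F validates K; K4 would additionally require R to be transitive. The strongest is K.

K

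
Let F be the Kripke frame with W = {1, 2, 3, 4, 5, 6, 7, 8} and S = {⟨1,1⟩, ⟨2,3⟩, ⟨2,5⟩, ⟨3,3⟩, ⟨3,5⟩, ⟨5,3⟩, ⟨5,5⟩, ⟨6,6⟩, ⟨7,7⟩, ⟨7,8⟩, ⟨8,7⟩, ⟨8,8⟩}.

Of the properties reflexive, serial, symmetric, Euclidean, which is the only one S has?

Euclidean

Reflexive: no — 2 is not related to itself.
Serial: no — 4 has no S-successor.
Symmetric: no — 2 S 3 but not 3 S 2.
Euclidean: yes — any two successors of a common world are S-related.
Only Euclidean holds.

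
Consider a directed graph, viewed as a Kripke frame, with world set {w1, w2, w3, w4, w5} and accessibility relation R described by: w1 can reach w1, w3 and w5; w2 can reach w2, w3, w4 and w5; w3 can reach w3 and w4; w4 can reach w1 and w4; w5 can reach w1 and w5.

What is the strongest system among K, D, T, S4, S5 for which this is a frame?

Serial (axiom D): yes — every world has a successor (e.g. w1 R w1).
Reflexive (axiom T): yes — every world is R-related to itself.
Transitive (axiom 4): no — w1 R w3 and w3 R w4, but not w1 R w4.
Euclidean (axiom 5): no — w1 R w3 and w1 R w5, but not w3 R w5.
So F validates K, D, T; S4 would additionally require R to be transitive. The strongest is T.

T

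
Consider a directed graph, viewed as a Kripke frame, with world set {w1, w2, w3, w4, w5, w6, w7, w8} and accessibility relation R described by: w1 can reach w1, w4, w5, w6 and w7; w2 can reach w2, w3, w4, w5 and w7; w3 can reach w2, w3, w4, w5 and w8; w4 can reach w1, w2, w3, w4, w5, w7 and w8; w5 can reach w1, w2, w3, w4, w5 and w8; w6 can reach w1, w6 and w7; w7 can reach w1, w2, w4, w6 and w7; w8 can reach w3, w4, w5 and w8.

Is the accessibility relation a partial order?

No

Reflexive: yes — every world is R-related to itself.
Transitive: no — w1 R w4 and w4 R w2, but not w1 R w2.
Antisymmetric: no — w1 R w4 and w4 R w1 with w1 ≠ w4.
So R is not a partial order.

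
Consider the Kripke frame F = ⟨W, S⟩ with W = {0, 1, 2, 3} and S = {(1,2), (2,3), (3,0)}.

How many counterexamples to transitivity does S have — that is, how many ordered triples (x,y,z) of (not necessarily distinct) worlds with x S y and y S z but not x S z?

2

Enumerating: (1,2,3), (2,3,0).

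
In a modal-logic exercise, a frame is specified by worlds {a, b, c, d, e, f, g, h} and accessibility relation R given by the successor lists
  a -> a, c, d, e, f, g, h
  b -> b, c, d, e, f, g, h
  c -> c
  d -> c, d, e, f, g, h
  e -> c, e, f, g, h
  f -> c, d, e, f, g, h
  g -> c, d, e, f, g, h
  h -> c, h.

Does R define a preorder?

Reflexive: yes — every world is R-related to itself.
Transitive: no — e R f and f R d, but not e R d.
So R is not a preorder.

No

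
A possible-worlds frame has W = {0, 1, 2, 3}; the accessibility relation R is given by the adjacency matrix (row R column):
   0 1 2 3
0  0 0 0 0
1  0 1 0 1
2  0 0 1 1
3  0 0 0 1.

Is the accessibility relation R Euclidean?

No

Euclidean: no — 1 R 3 and 1 R 1, but not 3 R 1.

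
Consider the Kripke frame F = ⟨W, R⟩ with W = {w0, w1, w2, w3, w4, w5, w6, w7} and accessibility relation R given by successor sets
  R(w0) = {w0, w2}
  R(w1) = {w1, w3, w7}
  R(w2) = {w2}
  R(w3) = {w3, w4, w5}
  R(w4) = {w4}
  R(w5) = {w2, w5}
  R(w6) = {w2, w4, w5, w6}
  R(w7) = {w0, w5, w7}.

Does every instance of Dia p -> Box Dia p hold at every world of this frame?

By correspondence theory, 5 is valid on a frame iff R is Euclidean.
Euclidean: no — w1 R w3 and w1 R w7, but not w3 R w7.

No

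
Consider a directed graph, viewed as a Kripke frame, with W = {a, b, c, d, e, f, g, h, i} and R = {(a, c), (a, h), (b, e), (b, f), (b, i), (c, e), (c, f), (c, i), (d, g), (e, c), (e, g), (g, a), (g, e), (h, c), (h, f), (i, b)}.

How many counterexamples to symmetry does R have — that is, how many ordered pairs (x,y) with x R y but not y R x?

Enumerating: (a,c), (a,h), (b,e), (b,f), (c,f), (c,i), (d,g), (g,a), (h,c), (h,f).

10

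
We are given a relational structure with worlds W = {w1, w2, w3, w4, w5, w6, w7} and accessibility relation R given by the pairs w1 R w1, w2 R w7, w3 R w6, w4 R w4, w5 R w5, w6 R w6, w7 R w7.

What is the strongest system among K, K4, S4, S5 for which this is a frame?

K4

Transitive (axiom 4): yes — every two-step R-path is closed by a direct edge.
Reflexive (axiom T): no — w2 is not related to itself.
Euclidean (axiom 5): yes — any two successors of a common world are R-related.
So F validates K, K4; S4 would additionally require R to be reflexive. The strongest is K4.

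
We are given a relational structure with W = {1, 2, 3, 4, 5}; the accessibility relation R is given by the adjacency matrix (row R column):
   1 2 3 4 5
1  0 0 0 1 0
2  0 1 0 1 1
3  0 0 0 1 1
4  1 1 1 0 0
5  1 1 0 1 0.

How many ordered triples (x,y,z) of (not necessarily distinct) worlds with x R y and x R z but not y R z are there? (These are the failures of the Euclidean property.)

19

Enumerating: (1,4,4), (2,4,4), (2,4,5), (2,5,5), (3,4,4), (3,4,5), (3,5,5), (4,1,1), (4,1,2), (4,1,3), (4,2,1), (4,2,3), … and 7 more.
Total: 19.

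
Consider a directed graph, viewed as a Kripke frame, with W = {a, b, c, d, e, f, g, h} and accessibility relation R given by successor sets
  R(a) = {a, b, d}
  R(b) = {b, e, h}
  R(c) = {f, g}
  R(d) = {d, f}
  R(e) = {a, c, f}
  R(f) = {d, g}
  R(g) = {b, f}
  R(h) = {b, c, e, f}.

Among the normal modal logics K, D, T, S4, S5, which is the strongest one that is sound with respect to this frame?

D

Serial (axiom D): yes — every world has a successor (e.g. a R a).
Reflexive (axiom T): no — c is not related to itself.
Transitive (axiom 4): no — a R b and b R e, but not a R e.
Euclidean (axiom 5): no — a R b and a R d, but not b R d.
So F validates K, D; T would additionally require R to be reflexive. The strongest is D.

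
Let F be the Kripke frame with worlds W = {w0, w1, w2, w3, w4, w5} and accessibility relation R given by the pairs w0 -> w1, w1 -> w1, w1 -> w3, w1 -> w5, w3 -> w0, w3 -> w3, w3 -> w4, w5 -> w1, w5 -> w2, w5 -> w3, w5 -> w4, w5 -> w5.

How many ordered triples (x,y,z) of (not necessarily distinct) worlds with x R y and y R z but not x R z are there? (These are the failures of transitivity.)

8

Enumerating: (w0,w1,w3), (w0,w1,w5), (w1,w3,w0), (w1,w3,w4), (w1,w5,w2), (w1,w5,w4), (w3,w0,w1), (w5,w3,w0).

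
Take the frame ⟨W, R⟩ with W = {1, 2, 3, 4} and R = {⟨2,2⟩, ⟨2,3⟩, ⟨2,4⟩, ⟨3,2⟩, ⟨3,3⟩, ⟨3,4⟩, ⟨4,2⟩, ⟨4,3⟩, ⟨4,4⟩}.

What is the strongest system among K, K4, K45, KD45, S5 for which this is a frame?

K45

Transitive (axiom 4): yes — every two-step R-path is closed by a direct edge.
Euclidean (axiom 5): yes — any two successors of a common world are R-related.
Serial (axiom D): no — 1 has no R-successor.
Reflexive (axiom T): no — 1 is not related to itself.
So F validates K, K4, K45; KD45 would additionally require R to be serial. The strongest is K45.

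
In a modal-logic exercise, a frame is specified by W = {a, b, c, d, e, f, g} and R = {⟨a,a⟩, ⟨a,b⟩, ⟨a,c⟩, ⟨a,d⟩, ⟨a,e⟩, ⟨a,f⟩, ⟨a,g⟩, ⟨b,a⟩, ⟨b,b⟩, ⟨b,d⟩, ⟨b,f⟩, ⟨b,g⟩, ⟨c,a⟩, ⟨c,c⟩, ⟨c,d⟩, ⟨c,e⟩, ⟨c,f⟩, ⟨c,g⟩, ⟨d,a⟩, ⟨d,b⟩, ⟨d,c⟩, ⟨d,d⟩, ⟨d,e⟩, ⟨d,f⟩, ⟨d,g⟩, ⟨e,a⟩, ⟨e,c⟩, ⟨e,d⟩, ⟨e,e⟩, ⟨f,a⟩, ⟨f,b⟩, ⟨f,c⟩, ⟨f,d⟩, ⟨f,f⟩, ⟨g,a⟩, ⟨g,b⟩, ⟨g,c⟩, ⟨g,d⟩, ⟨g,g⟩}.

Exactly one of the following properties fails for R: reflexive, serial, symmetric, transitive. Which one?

transitive

Reflexive: yes — every world is R-related to itself.
Serial: yes — every world has a successor (e.g. a R a).
Symmetric: yes — every pair in R has its reverse in R.
Transitive: no — b R a and a R c, but not b R c.
Only transitive fails.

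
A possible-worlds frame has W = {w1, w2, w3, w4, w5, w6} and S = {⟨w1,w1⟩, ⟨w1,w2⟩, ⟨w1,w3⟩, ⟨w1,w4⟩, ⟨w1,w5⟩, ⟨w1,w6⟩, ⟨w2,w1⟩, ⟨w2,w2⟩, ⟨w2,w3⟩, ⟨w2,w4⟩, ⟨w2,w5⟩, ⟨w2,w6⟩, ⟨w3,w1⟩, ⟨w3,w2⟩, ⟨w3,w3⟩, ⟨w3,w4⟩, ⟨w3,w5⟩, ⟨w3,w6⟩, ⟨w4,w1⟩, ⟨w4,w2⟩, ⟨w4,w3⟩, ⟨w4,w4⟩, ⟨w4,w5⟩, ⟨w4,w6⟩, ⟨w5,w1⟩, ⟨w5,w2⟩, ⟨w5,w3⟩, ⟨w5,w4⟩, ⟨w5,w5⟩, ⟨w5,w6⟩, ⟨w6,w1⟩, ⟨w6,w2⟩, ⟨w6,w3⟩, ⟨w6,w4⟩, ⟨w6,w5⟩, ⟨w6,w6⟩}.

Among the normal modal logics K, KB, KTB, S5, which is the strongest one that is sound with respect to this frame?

Symmetric (axiom B): yes — every pair in S has its reverse in S.
Reflexive (axiom T): yes — every world is S-related to itself.
Euclidean (axiom 5): yes — any two successors of a common world are S-related.
So F validates K, KB, KTB, S5. The strongest is S5.

S5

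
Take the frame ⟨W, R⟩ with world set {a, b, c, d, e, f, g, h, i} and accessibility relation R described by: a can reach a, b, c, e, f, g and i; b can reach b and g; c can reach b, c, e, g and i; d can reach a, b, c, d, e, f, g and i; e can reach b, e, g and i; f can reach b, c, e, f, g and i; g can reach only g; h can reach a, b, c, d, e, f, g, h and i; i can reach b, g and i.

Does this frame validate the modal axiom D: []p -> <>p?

Axiom D corresponds to the accessibility relation being serial.
Serial: yes — every world has a successor (e.g. a R a).

Yes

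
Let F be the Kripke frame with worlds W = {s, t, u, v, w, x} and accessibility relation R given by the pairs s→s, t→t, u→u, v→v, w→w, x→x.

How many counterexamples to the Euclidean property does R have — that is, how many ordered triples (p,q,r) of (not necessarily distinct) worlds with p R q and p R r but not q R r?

R is Euclidean; there are no such tuples.

0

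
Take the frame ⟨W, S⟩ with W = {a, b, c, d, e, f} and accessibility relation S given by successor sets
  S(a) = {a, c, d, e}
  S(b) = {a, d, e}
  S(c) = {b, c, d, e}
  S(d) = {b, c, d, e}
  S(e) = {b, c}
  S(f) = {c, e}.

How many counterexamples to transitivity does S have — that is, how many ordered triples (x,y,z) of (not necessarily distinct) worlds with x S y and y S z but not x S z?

18

Enumerating: (a,c,b), (a,d,b), (a,e,b), (b,a,c), (b,d,b), (b,d,c), (b,e,b), (b,e,c), (c,b,a), (d,b,a), (e,b,a), (e,b,d), (e,b,e), (e,c,d), (e,c,e), (f,c,b), (f,c,d), (f,e,b).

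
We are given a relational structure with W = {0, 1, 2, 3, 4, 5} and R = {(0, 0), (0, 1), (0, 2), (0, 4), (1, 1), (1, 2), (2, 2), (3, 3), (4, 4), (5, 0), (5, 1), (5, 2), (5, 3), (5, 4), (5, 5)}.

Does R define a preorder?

Reflexive: yes — every world is R-related to itself.
Transitive: yes — every two-step R-path is closed by a direct edge.
So R is a preorder.

Yes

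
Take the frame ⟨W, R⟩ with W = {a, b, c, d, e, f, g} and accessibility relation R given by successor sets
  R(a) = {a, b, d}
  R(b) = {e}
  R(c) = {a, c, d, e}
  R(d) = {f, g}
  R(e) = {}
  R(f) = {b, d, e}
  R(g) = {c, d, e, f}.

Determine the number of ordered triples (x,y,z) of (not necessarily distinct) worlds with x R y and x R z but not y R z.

38

Enumerating: (a,b,a), (a,b,b), (a,b,d), (a,d,a), (a,d,b), (a,d,d), (b,e,e), (c,a,c), (c,a,e), (c,d,a), (c,d,c), (c,d,d), … and 26 more.
Total: 38.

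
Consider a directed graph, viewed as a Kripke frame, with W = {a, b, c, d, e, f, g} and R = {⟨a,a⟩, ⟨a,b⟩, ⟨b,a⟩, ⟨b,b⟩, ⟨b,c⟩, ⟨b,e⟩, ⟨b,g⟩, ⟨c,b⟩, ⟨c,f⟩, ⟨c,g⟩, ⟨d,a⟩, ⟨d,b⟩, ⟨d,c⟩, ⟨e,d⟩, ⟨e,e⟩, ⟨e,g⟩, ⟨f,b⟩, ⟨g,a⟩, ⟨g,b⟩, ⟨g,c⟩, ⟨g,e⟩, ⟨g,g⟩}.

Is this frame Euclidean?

Euclidean: no — b R a and b R c, but not a R c.

No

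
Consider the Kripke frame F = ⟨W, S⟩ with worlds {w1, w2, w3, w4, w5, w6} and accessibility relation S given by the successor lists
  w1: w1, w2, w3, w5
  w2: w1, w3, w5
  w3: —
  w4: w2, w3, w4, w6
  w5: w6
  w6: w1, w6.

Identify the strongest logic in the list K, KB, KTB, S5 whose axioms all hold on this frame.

K

Symmetric (axiom B): no — w1 S w3 but not w3 S w1.
Reflexive (axiom T): no — w2 is not related to itself.
Euclidean (axiom 5): no — w1 S w3 and w1 S w2, but not w3 S w2.
So F validates K; KB would additionally require S to be symmetric. The strongest is K.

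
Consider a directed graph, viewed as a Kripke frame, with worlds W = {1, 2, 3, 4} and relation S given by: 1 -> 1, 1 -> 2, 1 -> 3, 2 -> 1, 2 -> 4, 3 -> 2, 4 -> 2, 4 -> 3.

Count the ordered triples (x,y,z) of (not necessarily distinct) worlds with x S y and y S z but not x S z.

9

Enumerating: (1,2,4), (2,1,2), (2,1,3), (2,4,2), (2,4,3), (3,2,1), (3,2,4), (4,2,1), (4,2,4).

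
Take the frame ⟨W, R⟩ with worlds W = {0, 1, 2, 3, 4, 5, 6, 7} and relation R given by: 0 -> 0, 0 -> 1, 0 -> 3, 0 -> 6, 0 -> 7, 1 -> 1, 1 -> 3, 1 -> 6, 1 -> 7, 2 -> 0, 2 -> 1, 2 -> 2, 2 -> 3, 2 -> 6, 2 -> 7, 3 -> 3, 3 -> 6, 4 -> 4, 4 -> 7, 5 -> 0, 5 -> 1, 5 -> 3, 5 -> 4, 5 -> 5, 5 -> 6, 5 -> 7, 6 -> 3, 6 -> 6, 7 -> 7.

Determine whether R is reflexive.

Reflexive: yes — every world is R-related to itself.

Yes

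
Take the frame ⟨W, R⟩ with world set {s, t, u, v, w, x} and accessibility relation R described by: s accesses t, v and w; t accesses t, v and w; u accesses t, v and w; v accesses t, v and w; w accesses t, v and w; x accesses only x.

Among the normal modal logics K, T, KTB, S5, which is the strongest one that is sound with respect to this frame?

Reflexive (axiom T): no — s is not related to itself.
Symmetric (axiom B): no — s R t but not t R s.
Euclidean (axiom 5): yes — any two successors of a common world are R-related.
So F validates K; T would additionally require R to be reflexive. The strongest is K.

K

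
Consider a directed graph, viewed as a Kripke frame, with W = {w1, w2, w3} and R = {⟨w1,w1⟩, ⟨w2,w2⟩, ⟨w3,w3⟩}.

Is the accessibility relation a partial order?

Reflexive: yes — every world is R-related to itself.
Transitive: yes — every two-step R-path is closed by a direct edge.
Antisymmetric: yes — no distinct pair is related both ways.
So R is a partial order.

Yes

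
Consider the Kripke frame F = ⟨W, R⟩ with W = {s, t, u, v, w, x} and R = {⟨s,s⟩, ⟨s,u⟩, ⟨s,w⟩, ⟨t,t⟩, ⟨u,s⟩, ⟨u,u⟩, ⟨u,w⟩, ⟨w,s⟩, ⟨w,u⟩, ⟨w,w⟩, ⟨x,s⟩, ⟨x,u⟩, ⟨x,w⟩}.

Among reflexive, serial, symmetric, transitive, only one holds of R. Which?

Reflexive: no — v is not related to itself.
Serial: no — v has no R-successor.
Symmetric: no — x R s but not s R x.
Transitive: yes — every two-step R-path is closed by a direct edge.
Only transitive holds.

transitive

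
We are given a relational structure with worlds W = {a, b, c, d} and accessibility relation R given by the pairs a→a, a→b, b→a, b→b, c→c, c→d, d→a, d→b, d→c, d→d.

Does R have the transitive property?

No

Transitive: no — c R d and d R a, but not c R a.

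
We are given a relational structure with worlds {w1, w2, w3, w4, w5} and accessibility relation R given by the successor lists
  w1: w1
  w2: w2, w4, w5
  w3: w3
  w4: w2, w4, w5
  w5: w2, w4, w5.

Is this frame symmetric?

Symmetric: yes — every pair in R has its reverse in R.

Yes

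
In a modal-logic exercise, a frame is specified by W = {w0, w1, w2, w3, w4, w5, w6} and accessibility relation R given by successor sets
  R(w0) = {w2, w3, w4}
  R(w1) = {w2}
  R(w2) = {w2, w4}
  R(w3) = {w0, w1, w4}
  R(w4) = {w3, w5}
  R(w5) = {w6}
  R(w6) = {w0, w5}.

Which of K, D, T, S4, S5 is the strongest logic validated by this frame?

D

Serial (axiom D): yes — every world has a successor (e.g. w0 R w2).
Reflexive (axiom T): no — w0 is not related to itself.
Transitive (axiom 4): no — w0 R w3 and w3 R w1, but not w0 R w1.
Euclidean (axiom 5): no — w0 R w2 and w0 R w3, but not w2 R w3.
So F validates K, D; T would additionally require R to be reflexive. The strongest is D.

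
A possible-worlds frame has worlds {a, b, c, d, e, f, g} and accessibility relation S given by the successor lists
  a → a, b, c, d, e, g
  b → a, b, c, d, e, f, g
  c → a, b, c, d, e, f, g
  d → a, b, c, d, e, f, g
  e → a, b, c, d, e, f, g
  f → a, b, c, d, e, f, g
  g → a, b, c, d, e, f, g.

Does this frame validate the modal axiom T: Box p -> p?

By correspondence theory, T is valid on a frame iff S is reflexive.
Reflexive: yes — every world is S-related to itself.

Yes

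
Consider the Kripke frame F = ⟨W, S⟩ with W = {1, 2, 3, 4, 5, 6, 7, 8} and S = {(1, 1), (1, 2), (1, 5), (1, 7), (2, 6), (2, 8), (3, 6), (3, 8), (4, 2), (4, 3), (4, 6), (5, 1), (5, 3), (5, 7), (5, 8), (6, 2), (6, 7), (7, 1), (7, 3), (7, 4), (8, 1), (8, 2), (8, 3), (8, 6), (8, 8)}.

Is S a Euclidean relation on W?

No

Euclidean: no — 1 S 2 and 1 S 5, but not 2 S 5.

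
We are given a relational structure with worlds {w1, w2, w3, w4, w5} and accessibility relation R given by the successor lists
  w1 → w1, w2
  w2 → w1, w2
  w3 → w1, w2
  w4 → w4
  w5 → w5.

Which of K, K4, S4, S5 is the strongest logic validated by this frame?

K4

Transitive (axiom 4): yes — every two-step R-path is closed by a direct edge.
Reflexive (axiom T): no — w3 is not related to itself.
Euclidean (axiom 5): yes — any two successors of a common world are R-related.
So F validates K, K4; S4 would additionally require R to be reflexive. The strongest is K4.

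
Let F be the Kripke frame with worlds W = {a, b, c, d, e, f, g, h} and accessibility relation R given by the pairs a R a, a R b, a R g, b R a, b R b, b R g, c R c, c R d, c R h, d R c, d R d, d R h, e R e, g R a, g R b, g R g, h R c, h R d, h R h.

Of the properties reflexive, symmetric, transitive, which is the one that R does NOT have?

reflexive

Reflexive: no — f is not related to itself.
Symmetric: yes — every pair in R has its reverse in R.
Transitive: yes — every two-step R-path is closed by a direct edge.
Only reflexive fails.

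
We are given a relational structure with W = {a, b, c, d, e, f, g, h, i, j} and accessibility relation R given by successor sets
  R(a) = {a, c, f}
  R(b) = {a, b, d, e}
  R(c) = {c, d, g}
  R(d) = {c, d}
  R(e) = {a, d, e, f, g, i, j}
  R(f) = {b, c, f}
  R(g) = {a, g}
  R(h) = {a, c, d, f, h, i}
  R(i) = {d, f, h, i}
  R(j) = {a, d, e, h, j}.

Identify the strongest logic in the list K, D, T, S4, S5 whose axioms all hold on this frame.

Serial (axiom D): yes — every world has a successor (e.g. a R a).
Reflexive (axiom T): yes — every world is R-related to itself.
Transitive (axiom 4): no — a R c and c R d, but not a R d.
Euclidean (axiom 5): no — a R c and a R f, but not c R f.
So F validates K, D, T; S4 would additionally require R to be transitive. The strongest is T.

T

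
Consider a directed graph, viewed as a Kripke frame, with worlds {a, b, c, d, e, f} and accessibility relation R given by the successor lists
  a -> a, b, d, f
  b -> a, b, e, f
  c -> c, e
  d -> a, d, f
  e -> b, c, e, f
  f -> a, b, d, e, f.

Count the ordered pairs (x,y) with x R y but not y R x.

R is symmetric; there are no such tuples.

0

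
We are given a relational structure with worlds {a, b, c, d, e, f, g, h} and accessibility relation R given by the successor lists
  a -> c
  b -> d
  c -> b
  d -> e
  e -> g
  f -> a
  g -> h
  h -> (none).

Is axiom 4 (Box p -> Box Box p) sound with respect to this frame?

By correspondence theory, 4 is valid on a frame iff R is transitive.
Transitive: no — a R c and c R b, but not a R b.

No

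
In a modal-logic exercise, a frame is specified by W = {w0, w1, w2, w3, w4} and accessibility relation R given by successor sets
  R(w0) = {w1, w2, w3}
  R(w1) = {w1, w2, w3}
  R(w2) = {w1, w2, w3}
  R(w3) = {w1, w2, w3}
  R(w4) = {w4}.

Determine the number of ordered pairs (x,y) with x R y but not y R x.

3

Enumerating: (w0,w1), (w0,w2), (w0,w3).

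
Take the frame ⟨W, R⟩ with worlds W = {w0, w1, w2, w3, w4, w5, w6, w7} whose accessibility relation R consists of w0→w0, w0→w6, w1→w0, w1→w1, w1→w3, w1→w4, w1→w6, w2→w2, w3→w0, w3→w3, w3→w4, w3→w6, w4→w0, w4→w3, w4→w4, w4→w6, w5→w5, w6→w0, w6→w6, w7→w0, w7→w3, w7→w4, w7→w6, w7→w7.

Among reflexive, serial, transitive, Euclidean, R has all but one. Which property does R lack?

Euclidean

Reflexive: yes — every world is R-related to itself.
Serial: yes — every world has a successor (e.g. w0 R w0).
Transitive: yes — every two-step R-path is closed by a direct edge.
Euclidean: no — w1 R w0 and w1 R w3, but not w0 R w3.
Only Euclidean fails.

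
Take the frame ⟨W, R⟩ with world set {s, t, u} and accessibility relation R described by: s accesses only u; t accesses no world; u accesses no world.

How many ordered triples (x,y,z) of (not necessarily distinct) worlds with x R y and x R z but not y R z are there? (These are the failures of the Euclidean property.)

1

Enumerating: (s,u,u).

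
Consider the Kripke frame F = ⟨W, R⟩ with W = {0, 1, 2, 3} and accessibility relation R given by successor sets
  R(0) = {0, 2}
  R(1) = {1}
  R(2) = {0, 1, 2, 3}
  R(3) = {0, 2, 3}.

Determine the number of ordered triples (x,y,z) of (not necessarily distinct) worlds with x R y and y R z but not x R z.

3

Enumerating: (0,2,1), (0,2,3), (3,2,1).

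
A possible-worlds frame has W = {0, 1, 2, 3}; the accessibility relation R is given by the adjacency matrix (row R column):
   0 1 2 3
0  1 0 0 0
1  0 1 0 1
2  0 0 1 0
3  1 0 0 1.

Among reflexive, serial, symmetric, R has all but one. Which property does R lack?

symmetric

Reflexive: yes — every world is R-related to itself.
Serial: yes — every world has a successor (e.g. 0 R 0).
Symmetric: no — 1 R 3 but not 3 R 1.
Only symmetric fails.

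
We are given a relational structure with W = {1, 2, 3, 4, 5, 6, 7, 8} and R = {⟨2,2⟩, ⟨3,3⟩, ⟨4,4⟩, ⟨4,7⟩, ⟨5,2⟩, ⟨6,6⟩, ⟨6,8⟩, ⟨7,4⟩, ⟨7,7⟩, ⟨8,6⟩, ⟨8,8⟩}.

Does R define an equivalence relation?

Reflexive: no — 1 is not related to itself.
Symmetric: no — 5 R 2 but not 2 R 5.
Transitive: yes — every two-step R-path is closed by a direct edge.
So R is not an equivalence relation.

No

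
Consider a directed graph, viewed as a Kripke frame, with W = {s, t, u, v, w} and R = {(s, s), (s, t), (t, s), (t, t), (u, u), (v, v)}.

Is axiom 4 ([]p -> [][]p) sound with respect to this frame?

Yes

The schema 4 characterises exactly the transitive frames.
Transitive: yes — every two-step R-path is closed by a direct edge.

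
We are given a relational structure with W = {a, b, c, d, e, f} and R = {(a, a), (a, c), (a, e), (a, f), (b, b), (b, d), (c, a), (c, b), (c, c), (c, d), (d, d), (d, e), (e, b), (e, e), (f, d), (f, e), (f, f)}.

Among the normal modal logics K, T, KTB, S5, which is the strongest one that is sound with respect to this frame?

Reflexive (axiom T): yes — every world is R-related to itself.
Symmetric (axiom B): no — a R e but not e R a.
Euclidean (axiom 5): no — a R c and a R e, but not c R e.
So F validates K, T; KTB would additionally require R to be symmetric. The strongest is T.

T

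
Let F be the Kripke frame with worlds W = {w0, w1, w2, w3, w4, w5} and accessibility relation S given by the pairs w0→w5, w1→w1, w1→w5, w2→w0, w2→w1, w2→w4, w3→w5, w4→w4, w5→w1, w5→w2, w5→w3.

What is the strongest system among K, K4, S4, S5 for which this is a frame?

K

Transitive (axiom 4): no — w0 S w5 and w5 S w1, but not w0 S w1.
Reflexive (axiom T): no — w0 is not related to itself.
Euclidean (axiom 5): no — w2 S w0 and w2 S w1, but not w0 S w1.
So F validates K; K4 would additionally require S to be transitive. The strongest is K.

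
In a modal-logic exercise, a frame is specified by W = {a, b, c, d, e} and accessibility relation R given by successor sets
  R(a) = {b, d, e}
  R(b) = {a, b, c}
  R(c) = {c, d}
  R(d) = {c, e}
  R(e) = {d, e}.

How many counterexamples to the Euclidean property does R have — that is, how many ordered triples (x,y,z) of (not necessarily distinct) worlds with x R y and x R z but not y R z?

13

Enumerating: (a,b,d), (a,b,e), (a,d,b), (a,d,d), (a,e,b), (b,a,a), (b,a,c), (b,c,a), (b,c,b), (c,d,d), (d,c,e), (d,e,c), (e,d,d).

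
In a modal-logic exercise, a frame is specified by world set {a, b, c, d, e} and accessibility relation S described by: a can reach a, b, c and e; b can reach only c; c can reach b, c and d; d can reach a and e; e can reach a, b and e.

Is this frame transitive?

Transitive: no — a S c and c S d, but not a S d.

No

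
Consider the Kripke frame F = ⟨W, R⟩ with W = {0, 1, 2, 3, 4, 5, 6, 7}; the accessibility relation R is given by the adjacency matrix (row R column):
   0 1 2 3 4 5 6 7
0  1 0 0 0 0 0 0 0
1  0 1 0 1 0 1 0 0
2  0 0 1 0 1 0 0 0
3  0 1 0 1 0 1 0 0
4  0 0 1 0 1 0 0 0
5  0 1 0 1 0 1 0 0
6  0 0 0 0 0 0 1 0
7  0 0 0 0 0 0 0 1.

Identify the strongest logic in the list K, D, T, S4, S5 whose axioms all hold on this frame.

S5

Serial (axiom D): yes — every world has a successor (e.g. 0 R 0).
Reflexive (axiom T): yes — every world is R-related to itself.
Transitive (axiom 4): yes — every two-step R-path is closed by a direct edge.
Euclidean (axiom 5): yes — any two successors of a common world are R-related.
So F validates K, D, T, S4, S5. The strongest is S5.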